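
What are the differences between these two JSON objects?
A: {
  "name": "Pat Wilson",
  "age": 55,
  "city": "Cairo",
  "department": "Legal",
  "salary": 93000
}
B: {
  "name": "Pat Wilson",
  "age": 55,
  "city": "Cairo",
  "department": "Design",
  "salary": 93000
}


Comparing each field (in key order):
  name: same
  age: same
  city: same
  department: DIFFERENT
  salary: same
Differences:
  department: Legal -> Design

1 field(s) changed

1 change: department


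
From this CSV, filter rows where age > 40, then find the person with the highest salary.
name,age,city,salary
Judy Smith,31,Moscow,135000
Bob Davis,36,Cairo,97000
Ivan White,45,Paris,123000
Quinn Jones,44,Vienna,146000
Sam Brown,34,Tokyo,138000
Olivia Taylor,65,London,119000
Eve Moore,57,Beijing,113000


Filter: age > 40
Sort by: salary (descending)

Filtered records (4):
  Quinn Jones, age 44, salary $146000
  Ivan White, age 45, salary $123000
  Olivia Taylor, age 65, salary $119000
  Eve Moore, age 57, salary $113000

Highest salary: Quinn Jones ($146000)

Quinn Jones


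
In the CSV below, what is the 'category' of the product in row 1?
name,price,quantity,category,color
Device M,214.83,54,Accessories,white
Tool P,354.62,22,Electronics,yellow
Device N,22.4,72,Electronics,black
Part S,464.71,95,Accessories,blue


Query: Row 1 ('Device M'), column 'category'
Value: Accessories

Accessories


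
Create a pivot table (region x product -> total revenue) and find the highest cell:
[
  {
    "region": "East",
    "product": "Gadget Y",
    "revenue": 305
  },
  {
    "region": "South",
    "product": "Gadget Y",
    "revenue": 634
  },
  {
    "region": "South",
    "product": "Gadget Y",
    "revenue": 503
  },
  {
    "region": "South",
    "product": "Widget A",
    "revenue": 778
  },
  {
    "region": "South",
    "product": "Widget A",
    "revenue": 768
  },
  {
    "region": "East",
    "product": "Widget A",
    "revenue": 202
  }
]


Pivot: region (rows) x product (columns) -> total revenue

     Gadget Y      Widget A    
East           305           202  
South         1137          1546  

Highest: South / Widget A = $1546

South / Widget A = $1546


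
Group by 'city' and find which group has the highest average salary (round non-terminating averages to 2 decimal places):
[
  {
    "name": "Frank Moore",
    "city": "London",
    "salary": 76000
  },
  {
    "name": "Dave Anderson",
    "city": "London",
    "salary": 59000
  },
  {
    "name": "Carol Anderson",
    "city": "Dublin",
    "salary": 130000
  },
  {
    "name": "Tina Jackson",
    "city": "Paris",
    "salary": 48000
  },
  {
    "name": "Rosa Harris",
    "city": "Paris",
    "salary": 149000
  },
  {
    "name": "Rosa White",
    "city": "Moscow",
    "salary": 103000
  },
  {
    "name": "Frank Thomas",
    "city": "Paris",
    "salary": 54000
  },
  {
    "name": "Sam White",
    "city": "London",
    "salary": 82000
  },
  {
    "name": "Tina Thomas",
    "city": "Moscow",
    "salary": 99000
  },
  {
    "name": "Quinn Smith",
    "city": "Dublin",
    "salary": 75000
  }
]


Group by: city

Groups:
  Dublin: 2 people, avg salary = 205000/2 = $102500
  London: 3 people, avg salary = 217000/3 ≈ $72333.33
  Moscow: 2 people, avg salary = 202000/2 = $101000
  Paris: 3 people, avg salary = 251000/3 ≈ $83666.67

Highest average salary: Dublin ($102500)

Dublin ($102500)


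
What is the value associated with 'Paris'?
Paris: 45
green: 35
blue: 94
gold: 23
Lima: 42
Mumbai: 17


Looking up key 'Paris'
Value: 45

45


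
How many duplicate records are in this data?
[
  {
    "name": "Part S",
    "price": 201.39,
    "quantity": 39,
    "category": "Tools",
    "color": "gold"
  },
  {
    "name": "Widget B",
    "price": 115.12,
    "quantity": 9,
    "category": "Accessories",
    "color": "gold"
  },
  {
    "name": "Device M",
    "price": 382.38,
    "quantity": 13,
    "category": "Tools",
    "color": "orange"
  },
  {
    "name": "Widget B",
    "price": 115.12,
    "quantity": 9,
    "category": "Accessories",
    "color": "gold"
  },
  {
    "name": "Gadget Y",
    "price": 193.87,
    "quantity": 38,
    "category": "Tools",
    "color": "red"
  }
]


Checking 5 records for duplicates:

  Row 1: Part S ($201.39, qty 39)
  Row 2: Widget B ($115.12, qty 9)
  Row 3: Device M ($382.38, qty 13)
  Row 4: Widget B ($115.12, qty 9) <-- DUPLICATE
  Row 5: Gadget Y ($193.87, qty 38)

Duplicates found: 1
Unique records: 4

1 duplicates, 4 unique


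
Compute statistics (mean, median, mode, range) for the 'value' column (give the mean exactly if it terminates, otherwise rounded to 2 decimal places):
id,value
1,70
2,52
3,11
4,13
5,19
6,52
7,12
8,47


Data: [70, 52, 11, 13, 19, 52, 12, 47]
Count: 8
Sum: 276
Mean: 276/8 = 34.5
Sorted: [11, 12, 13, 19, 47, 52, 52, 70]
Median: 33.0
Mode: 52 (2 times)
Range: 70 - 11 = 59
Min: 11, Max: 70

mean=34.5, median=33.0, mode=52, range=59


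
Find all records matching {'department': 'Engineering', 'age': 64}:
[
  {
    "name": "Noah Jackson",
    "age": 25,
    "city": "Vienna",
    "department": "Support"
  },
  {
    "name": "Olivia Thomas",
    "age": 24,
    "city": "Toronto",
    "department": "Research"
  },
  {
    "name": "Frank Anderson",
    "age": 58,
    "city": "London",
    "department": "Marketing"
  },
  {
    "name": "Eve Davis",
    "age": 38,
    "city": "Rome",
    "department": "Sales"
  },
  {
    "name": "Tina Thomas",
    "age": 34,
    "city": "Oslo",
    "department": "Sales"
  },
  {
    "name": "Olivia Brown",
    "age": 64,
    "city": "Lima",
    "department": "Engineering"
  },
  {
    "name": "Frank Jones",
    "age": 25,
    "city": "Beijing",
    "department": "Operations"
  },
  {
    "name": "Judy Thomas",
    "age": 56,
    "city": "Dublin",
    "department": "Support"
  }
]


Search criteria: {'department': 'Engineering', 'age': 64}

Checking 8 records:
  Noah Jackson: {department: Support, age: 25}
  Olivia Thomas: {department: Research, age: 24}
  Frank Anderson: {department: Marketing, age: 58}
  Eve Davis: {department: Sales, age: 38}
  Tina Thomas: {department: Sales, age: 34}
  Olivia Brown: {department: Engineering, age: 64} <-- MATCH
  Frank Jones: {department: Operations, age: 25}
  Judy Thomas: {department: Support, age: 56}

Matches: ["Olivia Brown"]

["Olivia Brown"]


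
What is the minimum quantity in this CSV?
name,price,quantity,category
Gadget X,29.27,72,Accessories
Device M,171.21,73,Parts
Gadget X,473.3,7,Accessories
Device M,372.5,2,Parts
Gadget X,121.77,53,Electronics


Computing minimum quantity:
Values: [72, 73, 7, 2, 53]
Min = 2

2


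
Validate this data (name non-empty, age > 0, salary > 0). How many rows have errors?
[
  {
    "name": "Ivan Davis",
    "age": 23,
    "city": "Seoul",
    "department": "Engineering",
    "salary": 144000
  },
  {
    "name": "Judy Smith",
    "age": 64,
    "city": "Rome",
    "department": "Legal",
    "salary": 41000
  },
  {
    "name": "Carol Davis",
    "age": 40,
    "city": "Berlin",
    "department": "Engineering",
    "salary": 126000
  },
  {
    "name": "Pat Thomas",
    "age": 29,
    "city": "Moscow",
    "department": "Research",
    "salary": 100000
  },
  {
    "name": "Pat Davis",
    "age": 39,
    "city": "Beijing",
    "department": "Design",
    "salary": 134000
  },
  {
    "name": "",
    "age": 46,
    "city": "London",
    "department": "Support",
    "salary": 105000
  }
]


Validating 6 records:
Rules: name non-empty, age > 0, salary > 0

  Row 1 (Ivan Davis): OK
  Row 2 (Judy Smith): OK
  Row 3 (Carol Davis): OK
  Row 4 (Pat Thomas): OK
  Row 5 (Pat Davis): OK
  Row 6 (???): empty name

Total errors: 1

1 errors


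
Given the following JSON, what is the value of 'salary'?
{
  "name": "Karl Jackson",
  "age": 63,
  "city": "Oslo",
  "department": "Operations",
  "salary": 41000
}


Looking up field 'salary'
Value: 41000

41000


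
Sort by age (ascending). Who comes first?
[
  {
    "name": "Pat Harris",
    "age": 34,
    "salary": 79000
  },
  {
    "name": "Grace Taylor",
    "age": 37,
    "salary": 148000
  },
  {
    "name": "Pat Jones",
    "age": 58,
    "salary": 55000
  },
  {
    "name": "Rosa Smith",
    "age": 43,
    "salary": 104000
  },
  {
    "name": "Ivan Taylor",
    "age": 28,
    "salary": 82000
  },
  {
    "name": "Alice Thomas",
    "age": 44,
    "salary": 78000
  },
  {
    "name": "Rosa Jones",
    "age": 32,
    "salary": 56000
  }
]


Sort by: age (ascending)

Sorted order:
  1. Ivan Taylor (age = 28)
  2. Rosa Jones (age = 32)
  3. Pat Harris (age = 34)
  4. Grace Taylor (age = 37)
  5. Rosa Smith (age = 43)
  6. Alice Thomas (age = 44)
  7. Pat Jones (age = 58)

First: Ivan Taylor

Ivan Taylor


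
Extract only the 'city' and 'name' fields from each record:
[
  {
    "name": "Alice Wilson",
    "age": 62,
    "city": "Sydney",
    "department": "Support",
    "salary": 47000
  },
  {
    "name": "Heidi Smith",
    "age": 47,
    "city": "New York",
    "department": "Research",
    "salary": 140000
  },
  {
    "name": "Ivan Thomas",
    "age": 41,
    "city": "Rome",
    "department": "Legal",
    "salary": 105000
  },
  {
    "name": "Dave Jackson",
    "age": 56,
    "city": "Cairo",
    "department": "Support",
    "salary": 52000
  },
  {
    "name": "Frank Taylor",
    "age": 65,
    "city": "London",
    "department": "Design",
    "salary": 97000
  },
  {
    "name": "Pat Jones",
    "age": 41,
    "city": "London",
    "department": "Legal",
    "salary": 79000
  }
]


Original: 6 records with fields: name, age, city, department, salary
Keep: ['city', 'name']
Drop: ['age', 'department', 'salary']
Result: 6 records, 2 fields each

[
  {
    "city": "Sydney",
    "name": "Alice Wilson"
  },
  {
    "city": "New York",
    "name": "Heidi Smith"
  },
  {
    "city": "Rome",
    "name": "Ivan Thomas"
  },
  {
    "city": "Cairo",
    "name": "Dave Jackson"
  },
  {
    "city": "London",
    "name": "Frank Taylor"
  },
  {
    "city": "London",
    "name": "Pat Jones"
  }
]


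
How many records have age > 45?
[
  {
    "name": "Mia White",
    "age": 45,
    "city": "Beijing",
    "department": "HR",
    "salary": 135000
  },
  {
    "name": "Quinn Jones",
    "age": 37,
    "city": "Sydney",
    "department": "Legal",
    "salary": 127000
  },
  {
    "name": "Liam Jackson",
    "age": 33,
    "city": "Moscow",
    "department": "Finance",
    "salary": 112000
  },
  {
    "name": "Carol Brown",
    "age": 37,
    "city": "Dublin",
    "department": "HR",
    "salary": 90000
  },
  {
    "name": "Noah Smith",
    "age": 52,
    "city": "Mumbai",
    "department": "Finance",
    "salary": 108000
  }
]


Data: 5 records
Condition: age > 45

Checking each record:
  Mia White: 45
  Quinn Jones: 37
  Liam Jackson: 33
  Carol Brown: 37
  Noah Smith: 52 MATCH

Count: 1

1


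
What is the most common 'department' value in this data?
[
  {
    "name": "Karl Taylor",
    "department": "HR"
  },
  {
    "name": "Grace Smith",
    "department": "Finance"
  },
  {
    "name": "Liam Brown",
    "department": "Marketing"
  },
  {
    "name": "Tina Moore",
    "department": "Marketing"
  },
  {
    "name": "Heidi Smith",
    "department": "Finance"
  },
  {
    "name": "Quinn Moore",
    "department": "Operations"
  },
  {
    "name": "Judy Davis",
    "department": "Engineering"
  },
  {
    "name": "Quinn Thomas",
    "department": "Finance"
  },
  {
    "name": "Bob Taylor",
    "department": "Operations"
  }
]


Counting 'department' values across 9 records:

  Finance: 3 ###
  Marketing: 2 ##
  Operations: 2 ##
  HR: 1 #
  Engineering: 1 #

Most common: Finance (3 times)

Finance (3 times)


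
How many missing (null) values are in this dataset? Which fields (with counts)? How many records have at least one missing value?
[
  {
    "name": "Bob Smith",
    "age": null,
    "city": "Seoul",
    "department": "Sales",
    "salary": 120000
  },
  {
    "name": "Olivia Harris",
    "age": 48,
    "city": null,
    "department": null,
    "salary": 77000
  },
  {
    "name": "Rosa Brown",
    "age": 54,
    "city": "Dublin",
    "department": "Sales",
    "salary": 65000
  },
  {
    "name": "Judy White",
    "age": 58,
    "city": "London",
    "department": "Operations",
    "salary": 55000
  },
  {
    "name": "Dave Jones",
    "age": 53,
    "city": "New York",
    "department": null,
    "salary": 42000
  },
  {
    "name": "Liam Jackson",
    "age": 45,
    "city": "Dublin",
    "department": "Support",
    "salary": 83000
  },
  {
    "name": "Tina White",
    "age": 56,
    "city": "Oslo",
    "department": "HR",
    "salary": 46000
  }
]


Checking for missing (null) values in 7 records:

  Bob Smith: age
  Olivia Harris: city, department
  Rosa Brown: complete
  Judy White: complete
  Dave Jones: department
  Liam Jackson: complete
  Tina White: complete

Per field:
  name: 0 missing
  age: 1 missing
  city: 1 missing
  department: 2 missing
  salary: 0 missing

Total missing values: 4
Records with any missing: 3

4 missing values (age: 1, city: 1, department: 2); 3 incomplete records


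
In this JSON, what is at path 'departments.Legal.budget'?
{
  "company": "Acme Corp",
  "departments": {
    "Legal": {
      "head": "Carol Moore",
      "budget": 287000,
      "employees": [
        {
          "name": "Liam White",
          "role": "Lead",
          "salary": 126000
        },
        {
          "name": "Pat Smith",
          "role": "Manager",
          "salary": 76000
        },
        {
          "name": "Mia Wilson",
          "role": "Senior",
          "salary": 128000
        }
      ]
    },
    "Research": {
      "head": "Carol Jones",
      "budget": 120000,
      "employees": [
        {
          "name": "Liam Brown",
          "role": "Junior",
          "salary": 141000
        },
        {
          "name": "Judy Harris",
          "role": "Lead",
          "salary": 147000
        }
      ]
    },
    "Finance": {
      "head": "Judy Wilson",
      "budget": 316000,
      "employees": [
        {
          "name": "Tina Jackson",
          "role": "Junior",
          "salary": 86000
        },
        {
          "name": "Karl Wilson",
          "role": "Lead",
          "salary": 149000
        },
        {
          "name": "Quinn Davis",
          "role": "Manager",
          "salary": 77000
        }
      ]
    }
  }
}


Path: departments.Legal.budget

Navigate:
  -> departments
  -> Legal
  -> budget = 287000

287000


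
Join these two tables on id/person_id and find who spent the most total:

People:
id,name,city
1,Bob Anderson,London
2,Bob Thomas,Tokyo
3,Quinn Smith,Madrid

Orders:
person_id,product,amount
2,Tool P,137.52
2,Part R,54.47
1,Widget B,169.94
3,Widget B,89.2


Join on: people.id = orders.person_id

Joined rows:
  Bob Thomas (Tokyo) bought Tool P for $137.52
  Bob Thomas (Tokyo) bought Part R for $54.47
  Bob Anderson (London) bought Widget B for $169.94
  Quinn Smith (Madrid) bought Widget B for $89.2

Total per person:
  Bob Thomas: $191.99
  Bob Anderson: $169.94
  Quinn Smith: $89.20

Top spender: Bob Thomas ($191.99)

Bob Thomas ($191.99)


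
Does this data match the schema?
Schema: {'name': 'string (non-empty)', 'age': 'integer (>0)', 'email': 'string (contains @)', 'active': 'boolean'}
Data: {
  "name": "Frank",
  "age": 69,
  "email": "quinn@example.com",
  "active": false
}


Validating each field against schema:
  name: OK (non-empty string)
  age: OK (positive integer)
  email: OK (string with @)
  active: OK (boolean)

Result: VALID

VALID


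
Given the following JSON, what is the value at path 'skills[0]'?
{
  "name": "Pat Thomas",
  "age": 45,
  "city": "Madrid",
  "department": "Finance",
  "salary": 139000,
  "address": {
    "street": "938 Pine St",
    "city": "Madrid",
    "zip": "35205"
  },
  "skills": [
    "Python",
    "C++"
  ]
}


Query: skills[0]
Path: skills -> first element
Value: Python

Python


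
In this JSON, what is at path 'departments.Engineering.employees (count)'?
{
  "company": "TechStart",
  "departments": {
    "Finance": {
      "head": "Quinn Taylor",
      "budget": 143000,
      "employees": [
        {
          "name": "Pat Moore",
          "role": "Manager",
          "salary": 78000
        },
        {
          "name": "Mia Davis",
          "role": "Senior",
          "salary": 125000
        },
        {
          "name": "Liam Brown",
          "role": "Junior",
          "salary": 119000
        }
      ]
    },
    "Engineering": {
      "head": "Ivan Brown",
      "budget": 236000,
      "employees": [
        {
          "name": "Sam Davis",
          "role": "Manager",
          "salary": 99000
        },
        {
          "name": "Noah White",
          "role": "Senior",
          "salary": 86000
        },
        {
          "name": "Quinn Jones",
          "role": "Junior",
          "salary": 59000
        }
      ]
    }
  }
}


Path: departments.Engineering.employees (count)

Navigate:
  -> departments
  -> Engineering
  -> employees (array, length 3)

3


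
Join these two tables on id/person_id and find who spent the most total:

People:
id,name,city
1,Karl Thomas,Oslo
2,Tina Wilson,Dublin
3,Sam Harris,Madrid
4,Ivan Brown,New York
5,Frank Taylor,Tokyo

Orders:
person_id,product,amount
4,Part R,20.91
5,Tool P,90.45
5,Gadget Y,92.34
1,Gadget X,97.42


Join on: people.id = orders.person_id

Joined rows:
  Ivan Brown (New York) bought Part R for $20.91
  Frank Taylor (Tokyo) bought Tool P for $90.45
  Frank Taylor (Tokyo) bought Gadget Y for $92.34
  Karl Thomas (Oslo) bought Gadget X for $97.42

Total per person:
  Frank Taylor: $182.79
  Karl Thomas: $97.42
  Ivan Brown: $20.91

Top spender: Frank Taylor ($182.79)

Frank Taylor ($182.79)


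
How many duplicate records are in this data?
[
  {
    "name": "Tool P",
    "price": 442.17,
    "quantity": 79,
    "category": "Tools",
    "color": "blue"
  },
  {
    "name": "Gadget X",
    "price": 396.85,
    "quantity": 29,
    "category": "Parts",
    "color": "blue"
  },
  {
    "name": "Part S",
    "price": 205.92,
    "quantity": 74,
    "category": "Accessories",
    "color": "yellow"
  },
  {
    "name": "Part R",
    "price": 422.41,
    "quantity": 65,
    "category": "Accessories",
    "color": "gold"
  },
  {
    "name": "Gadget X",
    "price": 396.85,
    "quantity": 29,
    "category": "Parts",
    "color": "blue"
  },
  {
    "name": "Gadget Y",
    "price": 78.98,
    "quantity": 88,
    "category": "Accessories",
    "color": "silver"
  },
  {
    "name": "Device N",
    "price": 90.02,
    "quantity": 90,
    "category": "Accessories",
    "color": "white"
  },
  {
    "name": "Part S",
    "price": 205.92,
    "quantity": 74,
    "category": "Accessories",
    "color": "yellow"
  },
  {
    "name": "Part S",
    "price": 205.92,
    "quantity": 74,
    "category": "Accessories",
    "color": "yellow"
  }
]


Checking 9 records for duplicates:

  Row 1: Tool P ($442.17, qty 79)
  Row 2: Gadget X ($396.85, qty 29)
  Row 3: Part S ($205.92, qty 74)
  Row 4: Part R ($422.41, qty 65)
  Row 5: Gadget X ($396.85, qty 29) <-- DUPLICATE
  Row 6: Gadget Y ($78.98, qty 88)
  Row 7: Device N ($90.02, qty 90)
  Row 8: Part S ($205.92, qty 74) <-- DUPLICATE
  Row 9: Part S ($205.92, qty 74) <-- DUPLICATE

Duplicates found: 3
Unique records: 6

3 duplicates, 6 unique


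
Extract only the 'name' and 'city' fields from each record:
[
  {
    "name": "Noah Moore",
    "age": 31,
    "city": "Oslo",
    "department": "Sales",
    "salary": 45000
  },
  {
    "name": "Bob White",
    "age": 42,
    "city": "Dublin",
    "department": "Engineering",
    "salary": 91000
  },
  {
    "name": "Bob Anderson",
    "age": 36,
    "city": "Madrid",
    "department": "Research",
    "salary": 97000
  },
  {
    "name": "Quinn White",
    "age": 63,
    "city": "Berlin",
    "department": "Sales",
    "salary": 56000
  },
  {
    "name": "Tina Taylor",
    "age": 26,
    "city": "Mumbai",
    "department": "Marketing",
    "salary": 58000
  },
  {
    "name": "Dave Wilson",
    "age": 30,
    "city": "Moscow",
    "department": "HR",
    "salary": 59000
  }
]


Original: 6 records with fields: name, age, city, department, salary
Keep: ['name', 'city']
Drop: ['age', 'department', 'salary']
Result: 6 records, 2 fields each

[
  {
    "name": "Noah Moore",
    "city": "Oslo"
  },
  {
    "name": "Bob White",
    "city": "Dublin"
  },
  {
    "name": "Bob Anderson",
    "city": "Madrid"
  },
  {
    "name": "Quinn White",
    "city": "Berlin"
  },
  {
    "name": "Tina Taylor",
    "city": "Mumbai"
  },
  {
    "name": "Dave Wilson",
    "city": "Moscow"
  }
]


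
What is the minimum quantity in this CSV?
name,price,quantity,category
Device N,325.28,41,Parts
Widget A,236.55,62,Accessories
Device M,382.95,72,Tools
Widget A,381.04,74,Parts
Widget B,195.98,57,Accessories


Computing minimum quantity:
Values: [41, 62, 72, 74, 57]
Min = 41

41


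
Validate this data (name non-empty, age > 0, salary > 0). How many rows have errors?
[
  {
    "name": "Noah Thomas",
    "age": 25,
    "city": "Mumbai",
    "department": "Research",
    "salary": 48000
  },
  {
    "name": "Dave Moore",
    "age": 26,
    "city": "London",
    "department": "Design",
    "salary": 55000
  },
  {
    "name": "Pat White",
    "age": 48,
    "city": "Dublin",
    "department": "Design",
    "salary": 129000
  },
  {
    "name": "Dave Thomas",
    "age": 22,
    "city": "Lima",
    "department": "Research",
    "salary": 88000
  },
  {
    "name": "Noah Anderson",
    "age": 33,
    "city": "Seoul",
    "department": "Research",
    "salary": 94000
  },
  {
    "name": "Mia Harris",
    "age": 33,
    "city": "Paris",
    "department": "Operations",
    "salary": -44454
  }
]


Validating 6 records:
Rules: name non-empty, age > 0, salary > 0

  Row 1 (Noah Thomas): OK
  Row 2 (Dave Moore): OK
  Row 3 (Pat White): OK
  Row 4 (Dave Thomas): OK
  Row 5 (Noah Anderson): OK
  Row 6 (Mia Harris): negative salary: -44454

Total errors: 1

1 errors


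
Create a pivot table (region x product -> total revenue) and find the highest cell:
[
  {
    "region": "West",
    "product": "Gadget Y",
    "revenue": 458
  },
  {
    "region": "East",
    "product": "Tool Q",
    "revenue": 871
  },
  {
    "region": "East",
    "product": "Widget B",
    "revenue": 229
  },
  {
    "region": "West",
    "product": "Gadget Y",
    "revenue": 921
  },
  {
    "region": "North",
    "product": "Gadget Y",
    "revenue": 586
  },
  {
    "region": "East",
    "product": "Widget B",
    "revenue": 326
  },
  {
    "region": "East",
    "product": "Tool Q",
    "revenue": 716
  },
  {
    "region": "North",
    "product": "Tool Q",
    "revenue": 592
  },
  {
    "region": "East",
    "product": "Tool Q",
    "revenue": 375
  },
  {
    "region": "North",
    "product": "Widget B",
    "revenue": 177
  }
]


Pivot: region (rows) x product (columns) -> total revenue

     Gadget Y      Tool Q        Widget B    
East             0          1962           555  
North          586           592           177  
West          1379             0             0  

Highest: East / Tool Q = $1962

East / Tool Q = $1962


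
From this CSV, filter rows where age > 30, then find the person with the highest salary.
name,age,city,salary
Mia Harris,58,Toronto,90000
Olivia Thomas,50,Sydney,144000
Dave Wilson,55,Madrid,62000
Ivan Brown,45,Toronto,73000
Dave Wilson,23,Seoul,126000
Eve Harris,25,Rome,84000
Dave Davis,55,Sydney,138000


Filter: age > 30
Sort by: salary (descending)

Filtered records (5):
  Olivia Thomas, age 50, salary $144000
  Dave Davis, age 55, salary $138000
  Mia Harris, age 58, salary $90000
  Ivan Brown, age 45, salary $73000
  Dave Wilson, age 55, salary $62000

Highest salary: Olivia Thomas ($144000)

Olivia Thomas


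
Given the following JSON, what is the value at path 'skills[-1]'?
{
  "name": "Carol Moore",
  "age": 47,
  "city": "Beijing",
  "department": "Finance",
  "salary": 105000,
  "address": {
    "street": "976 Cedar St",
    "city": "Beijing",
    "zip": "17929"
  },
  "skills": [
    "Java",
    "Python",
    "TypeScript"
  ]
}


Query: skills[-1]
Path: skills -> last element
Value: TypeScript

TypeScript


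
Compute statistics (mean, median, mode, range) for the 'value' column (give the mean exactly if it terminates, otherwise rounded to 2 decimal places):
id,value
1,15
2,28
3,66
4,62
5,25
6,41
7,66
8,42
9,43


Data: [15, 28, 66, 62, 25, 41, 66, 42, 43]
Count: 9
Sum: 388
Mean: 388/9 ≈ 43.11 (rounded to 2 decimal places)
Sorted: [15, 25, 28, 41, 42, 43, 62, 66, 66]
Median: 42.0
Mode: 66 (2 times)
Range: 66 - 15 = 51
Min: 15, Max: 66

mean≈43.11, median=42.0, mode=66, range=51


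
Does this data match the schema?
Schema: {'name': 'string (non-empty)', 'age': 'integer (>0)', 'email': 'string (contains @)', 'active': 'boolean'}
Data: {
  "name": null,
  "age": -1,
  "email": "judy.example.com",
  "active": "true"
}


Validating each field against schema:
  name: FAIL (null is not a string)
  age: FAIL (-1 is not > 0)
  email: FAIL ("judy.example.com" does not contain @)
  active: FAIL ("true" is not a boolean)

Result: INVALID (4 errors: name, age, email, active)

INVALID (4 errors: name, age, email, active)


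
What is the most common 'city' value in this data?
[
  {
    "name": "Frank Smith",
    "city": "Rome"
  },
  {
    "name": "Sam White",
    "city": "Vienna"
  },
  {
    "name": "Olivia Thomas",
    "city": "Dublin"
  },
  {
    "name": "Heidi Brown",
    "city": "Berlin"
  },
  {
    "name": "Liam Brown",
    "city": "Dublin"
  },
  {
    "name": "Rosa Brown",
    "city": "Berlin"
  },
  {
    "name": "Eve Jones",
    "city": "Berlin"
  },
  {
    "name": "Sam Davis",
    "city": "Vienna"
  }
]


Counting 'city' values across 8 records:

  Berlin: 3 ###
  Vienna: 2 ##
  Dublin: 2 ##
  Rome: 1 #

Most common: Berlin (3 times)

Berlin (3 times)


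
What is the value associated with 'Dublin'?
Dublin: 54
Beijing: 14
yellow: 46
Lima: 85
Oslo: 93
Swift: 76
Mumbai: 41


Looking up key 'Dublin'
Value: 54

54


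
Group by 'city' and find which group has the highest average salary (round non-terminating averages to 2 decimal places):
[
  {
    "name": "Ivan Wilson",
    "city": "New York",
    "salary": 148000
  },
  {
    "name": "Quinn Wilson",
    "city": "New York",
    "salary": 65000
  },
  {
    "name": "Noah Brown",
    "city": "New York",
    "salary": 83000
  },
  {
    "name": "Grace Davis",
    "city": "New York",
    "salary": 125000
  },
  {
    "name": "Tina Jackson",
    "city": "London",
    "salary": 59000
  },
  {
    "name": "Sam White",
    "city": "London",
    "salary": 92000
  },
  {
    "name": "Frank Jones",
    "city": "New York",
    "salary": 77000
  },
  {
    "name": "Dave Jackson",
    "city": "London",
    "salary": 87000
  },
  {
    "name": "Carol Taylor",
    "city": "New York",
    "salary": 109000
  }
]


Group by: city

Groups:
  London: 3 people, avg salary = 238000/3 ≈ $79333.33
  New York: 6 people, avg salary = 607000/6 ≈ $101166.67

Highest average salary: New York (≈$101166.67)

New York (≈$101166.67)


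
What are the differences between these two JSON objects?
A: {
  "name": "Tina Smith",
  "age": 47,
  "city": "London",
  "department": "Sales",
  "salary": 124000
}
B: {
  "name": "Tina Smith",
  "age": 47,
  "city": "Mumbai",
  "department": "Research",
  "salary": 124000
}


Comparing each field (in key order):
  name: same
  age: same
  city: DIFFERENT
  department: DIFFERENT
  salary: same
Differences:
  city: London -> Mumbai
  department: Sales -> Research

2 field(s) changed

2 changes: city, department


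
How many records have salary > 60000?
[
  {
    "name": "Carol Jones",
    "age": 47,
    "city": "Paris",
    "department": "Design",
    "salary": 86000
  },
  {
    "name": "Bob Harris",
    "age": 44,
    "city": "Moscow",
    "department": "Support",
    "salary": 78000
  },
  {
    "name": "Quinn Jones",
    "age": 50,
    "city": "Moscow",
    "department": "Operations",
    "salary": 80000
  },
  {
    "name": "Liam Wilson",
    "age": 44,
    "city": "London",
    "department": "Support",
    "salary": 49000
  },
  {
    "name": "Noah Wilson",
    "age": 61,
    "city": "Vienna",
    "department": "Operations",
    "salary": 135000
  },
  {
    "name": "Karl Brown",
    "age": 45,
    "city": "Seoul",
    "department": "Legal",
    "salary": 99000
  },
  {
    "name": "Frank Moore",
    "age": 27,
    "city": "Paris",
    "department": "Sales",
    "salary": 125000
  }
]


Data: 7 records
Condition: salary > 60000

Checking each record:
  Carol Jones: 86000 MATCH
  Bob Harris: 78000 MATCH
  Quinn Jones: 80000 MATCH
  Liam Wilson: 49000
  Noah Wilson: 135000 MATCH
  Karl Brown: 99000 MATCH
  Frank Moore: 125000 MATCH

Count: 6

6


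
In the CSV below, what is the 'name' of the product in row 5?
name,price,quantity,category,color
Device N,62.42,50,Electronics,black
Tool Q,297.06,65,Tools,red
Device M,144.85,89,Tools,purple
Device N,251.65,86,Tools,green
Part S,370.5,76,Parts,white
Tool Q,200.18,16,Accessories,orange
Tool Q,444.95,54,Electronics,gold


Query: Row 5 ('Part S'), column 'name'
Value: Part S

Part S


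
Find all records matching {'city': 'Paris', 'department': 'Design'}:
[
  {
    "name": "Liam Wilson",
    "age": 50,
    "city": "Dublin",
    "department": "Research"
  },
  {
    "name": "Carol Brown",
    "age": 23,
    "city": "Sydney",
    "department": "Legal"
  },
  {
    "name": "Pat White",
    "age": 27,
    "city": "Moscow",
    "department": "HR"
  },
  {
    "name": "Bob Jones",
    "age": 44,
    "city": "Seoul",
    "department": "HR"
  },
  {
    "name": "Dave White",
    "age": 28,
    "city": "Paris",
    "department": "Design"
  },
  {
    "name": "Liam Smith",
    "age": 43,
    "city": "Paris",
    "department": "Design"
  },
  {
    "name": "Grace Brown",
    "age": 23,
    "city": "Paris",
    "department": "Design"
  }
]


Search criteria: {'city': 'Paris', 'department': 'Design'}

Checking 7 records:
  Liam Wilson: {city: Dublin, department: Research}
  Carol Brown: {city: Sydney, department: Legal}
  Pat White: {city: Moscow, department: HR}
  Bob Jones: {city: Seoul, department: HR}
  Dave White: {city: Paris, department: Design} <-- MATCH
  Liam Smith: {city: Paris, department: Design} <-- MATCH
  Grace Brown: {city: Paris, department: Design} <-- MATCH

Matches: ["Dave White", "Liam Smith", "Grace Brown"]

["Dave White", "Liam Smith", "Grace Brown"]


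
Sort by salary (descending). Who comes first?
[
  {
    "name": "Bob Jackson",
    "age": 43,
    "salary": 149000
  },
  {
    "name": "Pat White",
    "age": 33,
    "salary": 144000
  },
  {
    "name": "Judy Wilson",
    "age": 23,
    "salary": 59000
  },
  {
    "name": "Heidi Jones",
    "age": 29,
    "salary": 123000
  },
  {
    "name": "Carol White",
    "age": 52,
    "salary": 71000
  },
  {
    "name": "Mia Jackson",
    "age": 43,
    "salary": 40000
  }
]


Sort by: salary (descending)

Sorted order:
  1. Bob Jackson (salary = 149000)
  2. Pat White (salary = 144000)
  3. Heidi Jones (salary = 123000)
  4. Carol White (salary = 71000)
  5. Judy Wilson (salary = 59000)
  6. Mia Jackson (salary = 40000)

First: Bob Jackson

Bob Jackson


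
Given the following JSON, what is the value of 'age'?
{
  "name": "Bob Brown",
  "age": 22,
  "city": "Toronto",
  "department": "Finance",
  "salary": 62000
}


Looking up field 'age'
Value: 22

22


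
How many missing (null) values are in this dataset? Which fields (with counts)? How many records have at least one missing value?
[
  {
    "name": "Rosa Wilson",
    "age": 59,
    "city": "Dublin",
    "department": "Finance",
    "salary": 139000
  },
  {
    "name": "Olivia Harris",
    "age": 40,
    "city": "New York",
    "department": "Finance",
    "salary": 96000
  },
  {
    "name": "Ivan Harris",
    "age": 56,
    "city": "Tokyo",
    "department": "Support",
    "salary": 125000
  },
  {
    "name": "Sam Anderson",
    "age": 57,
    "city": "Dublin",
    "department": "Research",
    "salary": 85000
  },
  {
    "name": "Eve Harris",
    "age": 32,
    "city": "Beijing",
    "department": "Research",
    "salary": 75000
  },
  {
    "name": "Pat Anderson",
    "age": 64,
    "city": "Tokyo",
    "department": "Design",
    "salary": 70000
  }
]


Checking for missing (null) values in 6 records:

  Rosa Wilson: complete
  Olivia Harris: complete
  Ivan Harris: complete
  Sam Anderson: complete
  Eve Harris: complete
  Pat Anderson: complete

Per field:
  name: 0 missing
  age: 0 missing
  city: 0 missing
  department: 0 missing
  salary: 0 missing

Total missing values: 0
Records with any missing: 0

0 missing values (none); 0 incomplete records


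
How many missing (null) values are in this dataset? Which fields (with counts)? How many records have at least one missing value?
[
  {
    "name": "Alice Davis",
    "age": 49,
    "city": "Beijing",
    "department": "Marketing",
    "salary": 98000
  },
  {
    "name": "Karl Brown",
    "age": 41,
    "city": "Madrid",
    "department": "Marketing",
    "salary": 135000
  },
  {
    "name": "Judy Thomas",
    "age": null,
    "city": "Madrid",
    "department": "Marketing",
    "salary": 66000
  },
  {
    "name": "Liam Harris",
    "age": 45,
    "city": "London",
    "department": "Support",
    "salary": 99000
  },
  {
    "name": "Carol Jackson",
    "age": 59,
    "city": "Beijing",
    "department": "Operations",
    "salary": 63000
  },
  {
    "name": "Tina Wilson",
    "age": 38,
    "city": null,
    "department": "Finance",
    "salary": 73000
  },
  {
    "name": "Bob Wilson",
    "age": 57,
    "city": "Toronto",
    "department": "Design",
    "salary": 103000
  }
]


Checking for missing (null) values in 7 records:

  Alice Davis: complete
  Karl Brown: complete
  Judy Thomas: age
  Liam Harris: complete
  Carol Jackson: complete
  Tina Wilson: city
  Bob Wilson: complete

Per field:
  name: 0 missing
  age: 1 missing
  city: 1 missing
  department: 0 missing
  salary: 0 missing

Total missing values: 2
Records with any missing: 2

2 missing values (age: 1, city: 1); 2 incomplete records


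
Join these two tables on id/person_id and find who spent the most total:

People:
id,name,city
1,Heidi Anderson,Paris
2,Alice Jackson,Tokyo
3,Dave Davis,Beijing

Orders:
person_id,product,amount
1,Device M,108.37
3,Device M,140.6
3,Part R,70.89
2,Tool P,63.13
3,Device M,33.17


Join on: people.id = orders.person_id

Joined rows:
  Heidi Anderson (Paris) bought Device M for $108.37
  Dave Davis (Beijing) bought Device M for $140.6
  Dave Davis (Beijing) bought Part R for $70.89
  Alice Jackson (Tokyo) bought Tool P for $63.13
  Dave Davis (Beijing) bought Device M for $33.17

Total per person:
  Dave Davis: $244.66
  Heidi Anderson: $108.37
  Alice Jackson: $63.13

Top spender: Dave Davis ($244.66)

Dave Davis ($244.66)


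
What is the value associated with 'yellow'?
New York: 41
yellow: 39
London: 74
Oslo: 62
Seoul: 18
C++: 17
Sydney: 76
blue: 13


Looking up key 'yellow'
Value: 39

39


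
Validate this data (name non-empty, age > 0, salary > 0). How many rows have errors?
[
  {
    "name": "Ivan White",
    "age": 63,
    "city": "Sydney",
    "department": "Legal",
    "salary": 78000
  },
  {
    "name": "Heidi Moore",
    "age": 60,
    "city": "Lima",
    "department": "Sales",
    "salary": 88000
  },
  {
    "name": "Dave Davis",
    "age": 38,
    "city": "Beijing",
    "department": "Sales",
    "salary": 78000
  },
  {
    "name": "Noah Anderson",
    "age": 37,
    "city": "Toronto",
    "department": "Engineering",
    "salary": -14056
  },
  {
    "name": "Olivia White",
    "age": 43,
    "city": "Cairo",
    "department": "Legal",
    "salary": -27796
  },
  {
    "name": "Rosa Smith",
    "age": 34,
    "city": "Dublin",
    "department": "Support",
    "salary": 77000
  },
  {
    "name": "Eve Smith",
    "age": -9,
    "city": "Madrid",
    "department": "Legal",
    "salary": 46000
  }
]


Validating 7 records:
Rules: name non-empty, age > 0, salary > 0

  Row 1 (Ivan White): OK
  Row 2 (Heidi Moore): OK
  Row 3 (Dave Davis): OK
  Row 4 (Noah Anderson): negative salary: -14056
  Row 5 (Olivia White): negative salary: -27796
  Row 6 (Rosa Smith): OK
  Row 7 (Eve Smith): negative age: -9

Total errors: 3

3 errors


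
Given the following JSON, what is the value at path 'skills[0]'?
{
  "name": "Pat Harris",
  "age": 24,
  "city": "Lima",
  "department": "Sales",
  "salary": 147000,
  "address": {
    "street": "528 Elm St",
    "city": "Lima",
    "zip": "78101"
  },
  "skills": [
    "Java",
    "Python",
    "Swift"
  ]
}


Query: skills[0]
Path: skills -> first element
Value: Java

Java


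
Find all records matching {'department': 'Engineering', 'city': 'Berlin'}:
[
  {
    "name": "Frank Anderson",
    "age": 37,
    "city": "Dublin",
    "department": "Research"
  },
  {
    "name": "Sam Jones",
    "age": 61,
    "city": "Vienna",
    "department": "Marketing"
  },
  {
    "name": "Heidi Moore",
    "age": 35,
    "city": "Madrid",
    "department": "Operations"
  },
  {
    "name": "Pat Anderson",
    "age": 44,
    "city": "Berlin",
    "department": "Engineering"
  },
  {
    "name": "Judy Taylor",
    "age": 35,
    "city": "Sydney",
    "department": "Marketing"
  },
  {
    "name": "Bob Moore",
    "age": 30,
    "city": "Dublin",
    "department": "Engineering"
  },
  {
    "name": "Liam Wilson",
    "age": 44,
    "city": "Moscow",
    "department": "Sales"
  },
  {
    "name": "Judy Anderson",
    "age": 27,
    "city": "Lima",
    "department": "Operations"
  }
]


Search criteria: {'department': 'Engineering', 'city': 'Berlin'}

Checking 8 records:
  Frank Anderson: {department: Research, city: Dublin}
  Sam Jones: {department: Marketing, city: Vienna}
  Heidi Moore: {department: Operations, city: Madrid}
  Pat Anderson: {department: Engineering, city: Berlin} <-- MATCH
  Judy Taylor: {department: Marketing, city: Sydney}
  Bob Moore: {department: Engineering, city: Dublin}
  Liam Wilson: {department: Sales, city: Moscow}
  Judy Anderson: {department: Operations, city: Lima}

Matches: ["Pat Anderson"]

["Pat Anderson"]


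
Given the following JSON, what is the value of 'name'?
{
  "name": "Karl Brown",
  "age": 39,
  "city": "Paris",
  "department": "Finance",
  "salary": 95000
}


Looking up field 'name'
Value: Karl Brown

Karl Brown


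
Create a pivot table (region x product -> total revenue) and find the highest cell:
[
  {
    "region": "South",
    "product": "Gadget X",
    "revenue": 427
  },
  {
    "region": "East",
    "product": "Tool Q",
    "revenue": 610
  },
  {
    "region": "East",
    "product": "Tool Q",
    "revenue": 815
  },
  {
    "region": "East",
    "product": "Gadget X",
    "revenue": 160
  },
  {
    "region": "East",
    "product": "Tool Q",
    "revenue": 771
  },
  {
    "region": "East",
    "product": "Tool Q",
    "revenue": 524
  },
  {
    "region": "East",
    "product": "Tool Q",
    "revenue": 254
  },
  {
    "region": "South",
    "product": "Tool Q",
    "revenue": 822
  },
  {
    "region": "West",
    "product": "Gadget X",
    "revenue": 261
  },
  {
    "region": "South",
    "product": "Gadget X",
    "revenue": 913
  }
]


Pivot: region (rows) x product (columns) -> total revenue

     Gadget X      Tool Q      
East           160          2974  
South         1340           822  
West           261             0  

Highest: East / Tool Q = $2974

East / Tool Q = $2974


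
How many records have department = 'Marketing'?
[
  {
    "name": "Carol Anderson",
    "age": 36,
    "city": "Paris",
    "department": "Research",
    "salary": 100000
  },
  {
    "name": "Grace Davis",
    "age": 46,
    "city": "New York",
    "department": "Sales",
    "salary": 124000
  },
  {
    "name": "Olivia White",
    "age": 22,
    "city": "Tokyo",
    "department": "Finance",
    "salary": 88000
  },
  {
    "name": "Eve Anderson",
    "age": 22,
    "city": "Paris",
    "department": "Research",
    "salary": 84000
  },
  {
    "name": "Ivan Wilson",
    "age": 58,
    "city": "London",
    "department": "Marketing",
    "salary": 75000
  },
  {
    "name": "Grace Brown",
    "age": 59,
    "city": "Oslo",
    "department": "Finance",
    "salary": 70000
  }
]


Data: 6 records
Condition: department = 'Marketing'

Checking each record:
  Carol Anderson: Research
  Grace Davis: Sales
  Olivia White: Finance
  Eve Anderson: Research
  Ivan Wilson: Marketing MATCH
  Grace Brown: Finance

Count: 1

1
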